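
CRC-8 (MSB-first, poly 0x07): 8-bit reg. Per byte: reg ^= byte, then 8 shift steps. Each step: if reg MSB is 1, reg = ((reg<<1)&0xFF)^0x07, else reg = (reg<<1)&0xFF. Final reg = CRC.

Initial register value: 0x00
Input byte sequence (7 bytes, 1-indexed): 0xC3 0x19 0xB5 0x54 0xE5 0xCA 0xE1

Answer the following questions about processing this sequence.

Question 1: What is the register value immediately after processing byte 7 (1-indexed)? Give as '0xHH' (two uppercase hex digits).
After byte 1 (0xC3): reg=0x47
After byte 2 (0x19): reg=0x9D
After byte 3 (0xB5): reg=0xD8
After byte 4 (0x54): reg=0xAD
After byte 5 (0xE5): reg=0xFF
After byte 6 (0xCA): reg=0x8B
After byte 7 (0xE1): reg=0x11

Answer: 0x11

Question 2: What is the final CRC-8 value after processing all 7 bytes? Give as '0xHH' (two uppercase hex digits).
Answer: 0x11

Derivation:
After byte 1 (0xC3): reg=0x47
After byte 2 (0x19): reg=0x9D
After byte 3 (0xB5): reg=0xD8
After byte 4 (0x54): reg=0xAD
After byte 5 (0xE5): reg=0xFF
After byte 6 (0xCA): reg=0x8B
After byte 7 (0xE1): reg=0x11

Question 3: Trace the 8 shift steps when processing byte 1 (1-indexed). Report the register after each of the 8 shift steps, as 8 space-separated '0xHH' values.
Register before byte 1: 0x00
After XOR with byte 0xC3: 0xC3

Answer: 0x81 0x05 0x0A 0x14 0x28 0x50 0xA0 0x47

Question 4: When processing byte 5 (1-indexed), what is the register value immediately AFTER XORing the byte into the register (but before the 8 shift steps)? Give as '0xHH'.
Register before byte 5: 0xAD
Byte 5: 0xE5
0xAD XOR 0xE5 = 0x48

Answer: 0x48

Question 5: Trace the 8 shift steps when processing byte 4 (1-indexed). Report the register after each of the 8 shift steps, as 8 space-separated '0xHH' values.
Answer: 0x1F 0x3E 0x7C 0xF8 0xF7 0xE9 0xD5 0xAD

Derivation:
After byte 1 (0xC3): reg=0x47
After byte 2 (0x19): reg=0x9D
After byte 3 (0xB5): reg=0xD8
Register before byte 4: 0xD8
After XOR with byte 0x54: 0x8C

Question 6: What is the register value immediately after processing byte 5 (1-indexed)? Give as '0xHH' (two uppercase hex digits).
Answer: 0xFF

Derivation:
After byte 1 (0xC3): reg=0x47
After byte 2 (0x19): reg=0x9D
After byte 3 (0xB5): reg=0xD8
After byte 4 (0x54): reg=0xAD
After byte 5 (0xE5): reg=0xFF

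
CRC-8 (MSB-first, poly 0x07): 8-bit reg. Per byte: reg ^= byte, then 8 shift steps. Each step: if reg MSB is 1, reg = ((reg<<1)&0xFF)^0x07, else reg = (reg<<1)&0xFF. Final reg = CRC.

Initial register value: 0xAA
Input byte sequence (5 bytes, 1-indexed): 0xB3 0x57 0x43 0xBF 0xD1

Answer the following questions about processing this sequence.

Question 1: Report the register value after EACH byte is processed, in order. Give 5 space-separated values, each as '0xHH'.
0x4F 0x48 0x31 0xA3 0x59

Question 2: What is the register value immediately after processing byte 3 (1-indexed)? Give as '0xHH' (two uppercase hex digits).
Answer: 0x31

Derivation:
After byte 1 (0xB3): reg=0x4F
After byte 2 (0x57): reg=0x48
After byte 3 (0x43): reg=0x31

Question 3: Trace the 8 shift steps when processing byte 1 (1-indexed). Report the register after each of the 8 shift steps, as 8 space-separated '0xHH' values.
Answer: 0x32 0x64 0xC8 0x97 0x29 0x52 0xA4 0x4F

Derivation:
Register before byte 1: 0xAA
After XOR with byte 0xB3: 0x19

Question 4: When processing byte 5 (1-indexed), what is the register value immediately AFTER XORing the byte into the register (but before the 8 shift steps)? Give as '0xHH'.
Answer: 0x72

Derivation:
Register before byte 5: 0xA3
Byte 5: 0xD1
0xA3 XOR 0xD1 = 0x72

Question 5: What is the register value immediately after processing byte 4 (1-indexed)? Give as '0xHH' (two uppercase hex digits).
Answer: 0xA3

Derivation:
After byte 1 (0xB3): reg=0x4F
After byte 2 (0x57): reg=0x48
After byte 3 (0x43): reg=0x31
After byte 4 (0xBF): reg=0xA3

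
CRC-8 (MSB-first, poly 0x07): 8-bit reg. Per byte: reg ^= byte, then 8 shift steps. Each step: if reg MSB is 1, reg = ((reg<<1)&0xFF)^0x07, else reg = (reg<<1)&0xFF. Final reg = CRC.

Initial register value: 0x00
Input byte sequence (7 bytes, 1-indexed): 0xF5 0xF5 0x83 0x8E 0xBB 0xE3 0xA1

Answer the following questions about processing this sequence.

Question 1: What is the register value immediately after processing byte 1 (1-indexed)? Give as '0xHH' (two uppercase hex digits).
Answer: 0xC5

Derivation:
After byte 1 (0xF5): reg=0xC5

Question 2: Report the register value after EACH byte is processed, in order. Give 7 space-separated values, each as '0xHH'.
0xC5 0x90 0x79 0xCB 0x57 0x05 0x75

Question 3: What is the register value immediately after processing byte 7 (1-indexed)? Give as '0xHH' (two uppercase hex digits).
After byte 1 (0xF5): reg=0xC5
After byte 2 (0xF5): reg=0x90
After byte 3 (0x83): reg=0x79
After byte 4 (0x8E): reg=0xCB
After byte 5 (0xBB): reg=0x57
After byte 6 (0xE3): reg=0x05
After byte 7 (0xA1): reg=0x75

Answer: 0x75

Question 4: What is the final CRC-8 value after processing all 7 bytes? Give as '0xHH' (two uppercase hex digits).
After byte 1 (0xF5): reg=0xC5
After byte 2 (0xF5): reg=0x90
After byte 3 (0x83): reg=0x79
After byte 4 (0x8E): reg=0xCB
After byte 5 (0xBB): reg=0x57
After byte 6 (0xE3): reg=0x05
After byte 7 (0xA1): reg=0x75

Answer: 0x75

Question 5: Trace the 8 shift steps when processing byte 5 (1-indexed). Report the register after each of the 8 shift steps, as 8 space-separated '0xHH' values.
After byte 1 (0xF5): reg=0xC5
After byte 2 (0xF5): reg=0x90
After byte 3 (0x83): reg=0x79
After byte 4 (0x8E): reg=0xCB
Register before byte 5: 0xCB
After XOR with byte 0xBB: 0x70

Answer: 0xE0 0xC7 0x89 0x15 0x2A 0x54 0xA8 0x57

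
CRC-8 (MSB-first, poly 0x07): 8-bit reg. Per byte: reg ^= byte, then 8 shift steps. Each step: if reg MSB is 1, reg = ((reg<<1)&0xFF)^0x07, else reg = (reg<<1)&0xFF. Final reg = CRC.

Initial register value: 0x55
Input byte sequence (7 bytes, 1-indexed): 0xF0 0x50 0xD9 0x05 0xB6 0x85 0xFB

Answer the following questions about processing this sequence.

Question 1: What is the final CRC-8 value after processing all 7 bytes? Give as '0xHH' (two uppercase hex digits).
Answer: 0xBE

Derivation:
After byte 1 (0xF0): reg=0x72
After byte 2 (0x50): reg=0xEE
After byte 3 (0xD9): reg=0x85
After byte 4 (0x05): reg=0x89
After byte 5 (0xB6): reg=0xBD
After byte 6 (0x85): reg=0xA8
After byte 7 (0xFB): reg=0xBE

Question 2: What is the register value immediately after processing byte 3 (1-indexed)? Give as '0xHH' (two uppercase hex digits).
After byte 1 (0xF0): reg=0x72
After byte 2 (0x50): reg=0xEE
After byte 3 (0xD9): reg=0x85

Answer: 0x85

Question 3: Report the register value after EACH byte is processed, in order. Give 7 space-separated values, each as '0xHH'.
0x72 0xEE 0x85 0x89 0xBD 0xA8 0xBE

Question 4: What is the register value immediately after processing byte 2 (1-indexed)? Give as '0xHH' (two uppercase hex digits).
Answer: 0xEE

Derivation:
After byte 1 (0xF0): reg=0x72
After byte 2 (0x50): reg=0xEE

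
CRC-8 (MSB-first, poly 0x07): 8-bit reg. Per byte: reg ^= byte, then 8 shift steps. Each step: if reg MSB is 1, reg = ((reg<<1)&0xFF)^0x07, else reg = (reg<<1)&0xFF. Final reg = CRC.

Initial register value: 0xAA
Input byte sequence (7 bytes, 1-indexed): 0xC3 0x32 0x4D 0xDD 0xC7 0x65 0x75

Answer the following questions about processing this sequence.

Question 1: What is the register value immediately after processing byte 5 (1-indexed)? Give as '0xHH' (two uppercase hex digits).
After byte 1 (0xC3): reg=0x18
After byte 2 (0x32): reg=0xD6
After byte 3 (0x4D): reg=0xC8
After byte 4 (0xDD): reg=0x6B
After byte 5 (0xC7): reg=0x4D

Answer: 0x4D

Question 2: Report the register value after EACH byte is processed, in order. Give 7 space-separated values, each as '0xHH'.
0x18 0xD6 0xC8 0x6B 0x4D 0xD8 0x4A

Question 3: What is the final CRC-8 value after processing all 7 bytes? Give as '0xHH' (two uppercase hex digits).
Answer: 0x4A

Derivation:
After byte 1 (0xC3): reg=0x18
After byte 2 (0x32): reg=0xD6
After byte 3 (0x4D): reg=0xC8
After byte 4 (0xDD): reg=0x6B
After byte 5 (0xC7): reg=0x4D
After byte 6 (0x65): reg=0xD8
After byte 7 (0x75): reg=0x4A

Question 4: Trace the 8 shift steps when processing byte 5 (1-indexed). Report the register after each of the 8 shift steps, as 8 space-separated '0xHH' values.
After byte 1 (0xC3): reg=0x18
After byte 2 (0x32): reg=0xD6
After byte 3 (0x4D): reg=0xC8
After byte 4 (0xDD): reg=0x6B
Register before byte 5: 0x6B
After XOR with byte 0xC7: 0xAC

Answer: 0x5F 0xBE 0x7B 0xF6 0xEB 0xD1 0xA5 0x4D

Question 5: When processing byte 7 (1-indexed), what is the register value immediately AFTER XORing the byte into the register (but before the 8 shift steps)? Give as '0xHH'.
Register before byte 7: 0xD8
Byte 7: 0x75
0xD8 XOR 0x75 = 0xAD

Answer: 0xAD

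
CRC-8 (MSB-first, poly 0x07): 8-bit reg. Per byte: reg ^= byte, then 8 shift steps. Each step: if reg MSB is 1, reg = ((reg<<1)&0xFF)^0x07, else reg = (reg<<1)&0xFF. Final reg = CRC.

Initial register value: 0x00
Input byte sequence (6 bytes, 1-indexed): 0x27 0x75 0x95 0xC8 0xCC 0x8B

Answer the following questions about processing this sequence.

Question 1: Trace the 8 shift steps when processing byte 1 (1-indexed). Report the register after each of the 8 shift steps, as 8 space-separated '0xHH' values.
Register before byte 1: 0x00
After XOR with byte 0x27: 0x27

Answer: 0x4E 0x9C 0x3F 0x7E 0xFC 0xFF 0xF9 0xF5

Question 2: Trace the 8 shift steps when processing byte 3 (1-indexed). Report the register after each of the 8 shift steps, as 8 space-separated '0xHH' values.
After byte 1 (0x27): reg=0xF5
After byte 2 (0x75): reg=0x89
Register before byte 3: 0x89
After XOR with byte 0x95: 0x1C

Answer: 0x38 0x70 0xE0 0xC7 0x89 0x15 0x2A 0x54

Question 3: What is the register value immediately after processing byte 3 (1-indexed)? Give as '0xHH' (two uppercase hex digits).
Answer: 0x54

Derivation:
After byte 1 (0x27): reg=0xF5
After byte 2 (0x75): reg=0x89
After byte 3 (0x95): reg=0x54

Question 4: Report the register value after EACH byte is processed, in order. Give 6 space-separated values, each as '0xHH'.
0xF5 0x89 0x54 0xDD 0x77 0xFA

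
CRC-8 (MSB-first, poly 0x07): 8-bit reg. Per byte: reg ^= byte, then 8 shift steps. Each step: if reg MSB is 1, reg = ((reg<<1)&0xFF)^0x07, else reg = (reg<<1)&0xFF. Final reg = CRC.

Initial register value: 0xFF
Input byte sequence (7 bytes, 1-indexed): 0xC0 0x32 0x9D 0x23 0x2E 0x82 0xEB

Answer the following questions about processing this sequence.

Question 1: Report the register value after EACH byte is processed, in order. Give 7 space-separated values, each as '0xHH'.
0xBD 0xA4 0xAF 0xAD 0x80 0x0E 0xB5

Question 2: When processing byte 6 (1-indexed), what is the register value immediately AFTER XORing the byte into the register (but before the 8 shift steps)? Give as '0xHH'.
Register before byte 6: 0x80
Byte 6: 0x82
0x80 XOR 0x82 = 0x02

Answer: 0x02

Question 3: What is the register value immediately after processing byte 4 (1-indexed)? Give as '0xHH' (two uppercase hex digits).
Answer: 0xAD

Derivation:
After byte 1 (0xC0): reg=0xBD
After byte 2 (0x32): reg=0xA4
After byte 3 (0x9D): reg=0xAF
After byte 4 (0x23): reg=0xAD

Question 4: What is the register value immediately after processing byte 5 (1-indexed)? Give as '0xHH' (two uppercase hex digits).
After byte 1 (0xC0): reg=0xBD
After byte 2 (0x32): reg=0xA4
After byte 3 (0x9D): reg=0xAF
After byte 4 (0x23): reg=0xAD
After byte 5 (0x2E): reg=0x80

Answer: 0x80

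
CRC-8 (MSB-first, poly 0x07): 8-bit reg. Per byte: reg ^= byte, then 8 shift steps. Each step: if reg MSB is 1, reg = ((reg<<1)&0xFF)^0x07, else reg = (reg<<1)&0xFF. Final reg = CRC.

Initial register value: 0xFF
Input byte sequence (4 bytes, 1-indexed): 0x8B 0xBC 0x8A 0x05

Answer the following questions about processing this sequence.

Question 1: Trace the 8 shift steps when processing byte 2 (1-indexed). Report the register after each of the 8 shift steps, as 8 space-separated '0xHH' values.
Answer: 0xE9 0xD5 0xAD 0x5D 0xBA 0x73 0xE6 0xCB

Derivation:
After byte 1 (0x8B): reg=0x4B
Register before byte 2: 0x4B
After XOR with byte 0xBC: 0xF7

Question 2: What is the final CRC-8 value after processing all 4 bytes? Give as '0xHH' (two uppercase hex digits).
Answer: 0x55

Derivation:
After byte 1 (0x8B): reg=0x4B
After byte 2 (0xBC): reg=0xCB
After byte 3 (0x8A): reg=0xC0
After byte 4 (0x05): reg=0x55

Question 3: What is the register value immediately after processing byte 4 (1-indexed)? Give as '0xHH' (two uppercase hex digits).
Answer: 0x55

Derivation:
After byte 1 (0x8B): reg=0x4B
After byte 2 (0xBC): reg=0xCB
After byte 3 (0x8A): reg=0xC0
After byte 4 (0x05): reg=0x55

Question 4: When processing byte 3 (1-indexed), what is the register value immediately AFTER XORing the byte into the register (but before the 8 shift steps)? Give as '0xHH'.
Answer: 0x41

Derivation:
Register before byte 3: 0xCB
Byte 3: 0x8A
0xCB XOR 0x8A = 0x41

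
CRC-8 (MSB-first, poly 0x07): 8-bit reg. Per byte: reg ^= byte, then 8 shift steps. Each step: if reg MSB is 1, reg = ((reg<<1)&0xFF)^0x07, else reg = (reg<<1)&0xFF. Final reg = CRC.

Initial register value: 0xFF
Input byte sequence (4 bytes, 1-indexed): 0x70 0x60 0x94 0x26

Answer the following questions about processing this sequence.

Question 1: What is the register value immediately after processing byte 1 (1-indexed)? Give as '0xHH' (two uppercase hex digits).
After byte 1 (0x70): reg=0xA4

Answer: 0xA4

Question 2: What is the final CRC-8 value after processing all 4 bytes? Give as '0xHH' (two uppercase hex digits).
Answer: 0x61

Derivation:
After byte 1 (0x70): reg=0xA4
After byte 2 (0x60): reg=0x52
After byte 3 (0x94): reg=0x5C
After byte 4 (0x26): reg=0x61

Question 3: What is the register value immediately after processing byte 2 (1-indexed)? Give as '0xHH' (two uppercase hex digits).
After byte 1 (0x70): reg=0xA4
After byte 2 (0x60): reg=0x52

Answer: 0x52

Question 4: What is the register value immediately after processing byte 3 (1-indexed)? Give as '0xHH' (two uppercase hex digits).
After byte 1 (0x70): reg=0xA4
After byte 2 (0x60): reg=0x52
After byte 3 (0x94): reg=0x5C

Answer: 0x5C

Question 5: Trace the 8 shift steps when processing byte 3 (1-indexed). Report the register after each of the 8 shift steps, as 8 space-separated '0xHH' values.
Answer: 0x8B 0x11 0x22 0x44 0x88 0x17 0x2E 0x5C

Derivation:
After byte 1 (0x70): reg=0xA4
After byte 2 (0x60): reg=0x52
Register before byte 3: 0x52
After XOR with byte 0x94: 0xC6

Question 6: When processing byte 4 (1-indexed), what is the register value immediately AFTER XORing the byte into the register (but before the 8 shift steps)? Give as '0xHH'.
Register before byte 4: 0x5C
Byte 4: 0x26
0x5C XOR 0x26 = 0x7A

Answer: 0x7A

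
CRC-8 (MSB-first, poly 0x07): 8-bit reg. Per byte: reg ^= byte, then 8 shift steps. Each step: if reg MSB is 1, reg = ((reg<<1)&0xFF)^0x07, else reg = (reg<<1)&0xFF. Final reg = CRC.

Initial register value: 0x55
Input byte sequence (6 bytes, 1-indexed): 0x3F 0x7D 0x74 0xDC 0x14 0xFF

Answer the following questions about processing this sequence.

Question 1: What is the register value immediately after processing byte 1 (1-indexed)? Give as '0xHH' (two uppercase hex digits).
Answer: 0x11

Derivation:
After byte 1 (0x3F): reg=0x11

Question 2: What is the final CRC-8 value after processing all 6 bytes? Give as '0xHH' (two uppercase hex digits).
After byte 1 (0x3F): reg=0x11
After byte 2 (0x7D): reg=0x03
After byte 3 (0x74): reg=0x42
After byte 4 (0xDC): reg=0xD3
After byte 5 (0x14): reg=0x5B
After byte 6 (0xFF): reg=0x75

Answer: 0x75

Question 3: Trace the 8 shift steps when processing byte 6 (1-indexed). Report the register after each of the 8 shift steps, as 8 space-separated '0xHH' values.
After byte 1 (0x3F): reg=0x11
After byte 2 (0x7D): reg=0x03
After byte 3 (0x74): reg=0x42
After byte 4 (0xDC): reg=0xD3
After byte 5 (0x14): reg=0x5B
Register before byte 6: 0x5B
After XOR with byte 0xFF: 0xA4

Answer: 0x4F 0x9E 0x3B 0x76 0xEC 0xDF 0xB9 0x75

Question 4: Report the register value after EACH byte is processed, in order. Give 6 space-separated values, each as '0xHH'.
0x11 0x03 0x42 0xD3 0x5B 0x75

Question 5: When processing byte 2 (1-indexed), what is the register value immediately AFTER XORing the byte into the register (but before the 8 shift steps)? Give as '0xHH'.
Register before byte 2: 0x11
Byte 2: 0x7D
0x11 XOR 0x7D = 0x6C

Answer: 0x6C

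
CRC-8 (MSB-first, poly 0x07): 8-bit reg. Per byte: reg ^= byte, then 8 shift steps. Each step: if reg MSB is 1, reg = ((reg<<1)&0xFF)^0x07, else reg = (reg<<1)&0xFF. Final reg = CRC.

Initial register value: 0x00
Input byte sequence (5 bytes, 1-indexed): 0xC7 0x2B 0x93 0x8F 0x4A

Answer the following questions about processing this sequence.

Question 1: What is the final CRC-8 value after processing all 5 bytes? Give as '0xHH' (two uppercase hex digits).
After byte 1 (0xC7): reg=0x5B
After byte 2 (0x2B): reg=0x57
After byte 3 (0x93): reg=0x52
After byte 4 (0x8F): reg=0x1D
After byte 5 (0x4A): reg=0xA2

Answer: 0xA2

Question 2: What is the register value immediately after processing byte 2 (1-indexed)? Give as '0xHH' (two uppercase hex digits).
Answer: 0x57

Derivation:
After byte 1 (0xC7): reg=0x5B
After byte 2 (0x2B): reg=0x57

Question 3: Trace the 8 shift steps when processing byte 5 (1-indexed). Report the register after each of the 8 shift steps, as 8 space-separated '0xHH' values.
Answer: 0xAE 0x5B 0xB6 0x6B 0xD6 0xAB 0x51 0xA2

Derivation:
After byte 1 (0xC7): reg=0x5B
After byte 2 (0x2B): reg=0x57
After byte 3 (0x93): reg=0x52
After byte 4 (0x8F): reg=0x1D
Register before byte 5: 0x1D
After XOR with byte 0x4A: 0x57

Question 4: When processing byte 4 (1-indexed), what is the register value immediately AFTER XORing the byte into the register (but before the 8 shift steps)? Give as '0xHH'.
Register before byte 4: 0x52
Byte 4: 0x8F
0x52 XOR 0x8F = 0xDD

Answer: 0xDD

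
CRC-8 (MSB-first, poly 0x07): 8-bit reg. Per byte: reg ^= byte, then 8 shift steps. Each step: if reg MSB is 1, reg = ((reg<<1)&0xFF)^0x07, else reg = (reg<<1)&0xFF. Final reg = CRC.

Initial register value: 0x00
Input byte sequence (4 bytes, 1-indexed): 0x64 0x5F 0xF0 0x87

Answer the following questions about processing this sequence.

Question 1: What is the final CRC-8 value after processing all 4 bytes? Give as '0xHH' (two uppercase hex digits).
Answer: 0xE6

Derivation:
After byte 1 (0x64): reg=0x3B
After byte 2 (0x5F): reg=0x3B
After byte 3 (0xF0): reg=0x7F
After byte 4 (0x87): reg=0xE6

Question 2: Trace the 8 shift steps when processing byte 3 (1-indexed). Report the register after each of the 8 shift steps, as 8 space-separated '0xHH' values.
Answer: 0x91 0x25 0x4A 0x94 0x2F 0x5E 0xBC 0x7F

Derivation:
After byte 1 (0x64): reg=0x3B
After byte 2 (0x5F): reg=0x3B
Register before byte 3: 0x3B
After XOR with byte 0xF0: 0xCB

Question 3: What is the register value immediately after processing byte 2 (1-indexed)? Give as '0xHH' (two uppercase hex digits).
Answer: 0x3B

Derivation:
After byte 1 (0x64): reg=0x3B
After byte 2 (0x5F): reg=0x3B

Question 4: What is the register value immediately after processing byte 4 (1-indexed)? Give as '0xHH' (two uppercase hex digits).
After byte 1 (0x64): reg=0x3B
After byte 2 (0x5F): reg=0x3B
After byte 3 (0xF0): reg=0x7F
After byte 4 (0x87): reg=0xE6

Answer: 0xE6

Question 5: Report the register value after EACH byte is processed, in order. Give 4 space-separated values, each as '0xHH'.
0x3B 0x3B 0x7F 0xE6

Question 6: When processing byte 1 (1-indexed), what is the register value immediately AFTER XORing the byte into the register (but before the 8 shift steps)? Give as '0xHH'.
Register before byte 1: 0x00
Byte 1: 0x64
0x00 XOR 0x64 = 0x64

Answer: 0x64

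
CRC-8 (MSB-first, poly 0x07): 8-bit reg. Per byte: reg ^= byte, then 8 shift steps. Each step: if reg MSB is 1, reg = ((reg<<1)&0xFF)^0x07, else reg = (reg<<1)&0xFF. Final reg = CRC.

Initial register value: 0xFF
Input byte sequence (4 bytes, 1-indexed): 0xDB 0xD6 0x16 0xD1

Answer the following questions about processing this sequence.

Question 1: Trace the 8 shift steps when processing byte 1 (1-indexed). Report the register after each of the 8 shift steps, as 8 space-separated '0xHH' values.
Answer: 0x48 0x90 0x27 0x4E 0x9C 0x3F 0x7E 0xFC

Derivation:
Register before byte 1: 0xFF
After XOR with byte 0xDB: 0x24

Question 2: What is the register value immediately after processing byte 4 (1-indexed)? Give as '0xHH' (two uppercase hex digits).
After byte 1 (0xDB): reg=0xFC
After byte 2 (0xD6): reg=0xD6
After byte 3 (0x16): reg=0x4E
After byte 4 (0xD1): reg=0xD4

Answer: 0xD4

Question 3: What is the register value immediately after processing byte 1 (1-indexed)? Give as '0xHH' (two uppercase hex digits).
Answer: 0xFC

Derivation:
After byte 1 (0xDB): reg=0xFC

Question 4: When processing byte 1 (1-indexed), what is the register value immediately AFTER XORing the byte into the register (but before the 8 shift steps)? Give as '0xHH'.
Answer: 0x24

Derivation:
Register before byte 1: 0xFF
Byte 1: 0xDB
0xFF XOR 0xDB = 0x24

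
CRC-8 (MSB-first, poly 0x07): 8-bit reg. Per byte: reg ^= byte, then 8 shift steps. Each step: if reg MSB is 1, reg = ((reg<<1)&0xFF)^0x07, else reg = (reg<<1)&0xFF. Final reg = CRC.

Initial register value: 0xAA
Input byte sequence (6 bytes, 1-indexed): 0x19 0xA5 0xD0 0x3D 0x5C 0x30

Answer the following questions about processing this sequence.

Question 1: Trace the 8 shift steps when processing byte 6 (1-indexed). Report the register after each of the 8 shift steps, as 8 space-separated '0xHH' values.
Answer: 0x94 0x2F 0x5E 0xBC 0x7F 0xFE 0xFB 0xF1

Derivation:
After byte 1 (0x19): reg=0x10
After byte 2 (0xA5): reg=0x02
After byte 3 (0xD0): reg=0x30
After byte 4 (0x3D): reg=0x23
After byte 5 (0x5C): reg=0x7A
Register before byte 6: 0x7A
After XOR with byte 0x30: 0x4A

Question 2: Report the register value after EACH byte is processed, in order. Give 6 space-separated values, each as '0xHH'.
0x10 0x02 0x30 0x23 0x7A 0xF1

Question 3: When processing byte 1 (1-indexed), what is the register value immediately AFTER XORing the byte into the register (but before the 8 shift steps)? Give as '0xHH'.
Answer: 0xB3

Derivation:
Register before byte 1: 0xAA
Byte 1: 0x19
0xAA XOR 0x19 = 0xB3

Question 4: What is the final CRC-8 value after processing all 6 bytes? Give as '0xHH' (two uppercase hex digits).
Answer: 0xF1

Derivation:
After byte 1 (0x19): reg=0x10
After byte 2 (0xA5): reg=0x02
After byte 3 (0xD0): reg=0x30
After byte 4 (0x3D): reg=0x23
After byte 5 (0x5C): reg=0x7A
After byte 6 (0x30): reg=0xF1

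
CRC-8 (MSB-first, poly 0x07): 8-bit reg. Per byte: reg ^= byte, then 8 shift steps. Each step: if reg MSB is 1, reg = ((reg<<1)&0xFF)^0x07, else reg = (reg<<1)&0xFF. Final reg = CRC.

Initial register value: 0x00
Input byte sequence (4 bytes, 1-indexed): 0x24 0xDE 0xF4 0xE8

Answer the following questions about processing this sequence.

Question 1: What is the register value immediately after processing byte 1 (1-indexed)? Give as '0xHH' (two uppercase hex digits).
After byte 1 (0x24): reg=0xFC

Answer: 0xFC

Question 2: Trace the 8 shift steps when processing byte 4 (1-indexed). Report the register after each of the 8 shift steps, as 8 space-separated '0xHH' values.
Answer: 0x5B 0xB6 0x6B 0xD6 0xAB 0x51 0xA2 0x43

Derivation:
After byte 1 (0x24): reg=0xFC
After byte 2 (0xDE): reg=0xEE
After byte 3 (0xF4): reg=0x46
Register before byte 4: 0x46
After XOR with byte 0xE8: 0xAE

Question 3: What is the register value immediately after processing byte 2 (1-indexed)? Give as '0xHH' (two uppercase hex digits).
Answer: 0xEE

Derivation:
After byte 1 (0x24): reg=0xFC
After byte 2 (0xDE): reg=0xEE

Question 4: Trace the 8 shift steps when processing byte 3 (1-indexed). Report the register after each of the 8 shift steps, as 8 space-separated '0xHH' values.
Answer: 0x34 0x68 0xD0 0xA7 0x49 0x92 0x23 0x46

Derivation:
After byte 1 (0x24): reg=0xFC
After byte 2 (0xDE): reg=0xEE
Register before byte 3: 0xEE
After XOR with byte 0xF4: 0x1A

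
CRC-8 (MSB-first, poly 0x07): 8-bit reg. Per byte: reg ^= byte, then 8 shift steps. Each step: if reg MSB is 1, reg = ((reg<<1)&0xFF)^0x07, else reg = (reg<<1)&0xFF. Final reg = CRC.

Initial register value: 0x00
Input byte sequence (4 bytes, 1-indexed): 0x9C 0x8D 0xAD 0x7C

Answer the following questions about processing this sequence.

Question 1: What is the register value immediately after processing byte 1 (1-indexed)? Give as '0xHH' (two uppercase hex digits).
Answer: 0xDD

Derivation:
After byte 1 (0x9C): reg=0xDD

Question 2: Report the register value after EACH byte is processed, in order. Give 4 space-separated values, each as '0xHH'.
0xDD 0xB7 0x46 0xA6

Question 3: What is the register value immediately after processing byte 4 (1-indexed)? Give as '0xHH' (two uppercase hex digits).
Answer: 0xA6

Derivation:
After byte 1 (0x9C): reg=0xDD
After byte 2 (0x8D): reg=0xB7
After byte 3 (0xAD): reg=0x46
After byte 4 (0x7C): reg=0xA6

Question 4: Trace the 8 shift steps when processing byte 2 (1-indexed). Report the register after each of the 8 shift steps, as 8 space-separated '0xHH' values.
After byte 1 (0x9C): reg=0xDD
Register before byte 2: 0xDD
After XOR with byte 0x8D: 0x50

Answer: 0xA0 0x47 0x8E 0x1B 0x36 0x6C 0xD8 0xB7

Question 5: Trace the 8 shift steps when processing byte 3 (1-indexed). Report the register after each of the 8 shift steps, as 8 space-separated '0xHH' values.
After byte 1 (0x9C): reg=0xDD
After byte 2 (0x8D): reg=0xB7
Register before byte 3: 0xB7
After XOR with byte 0xAD: 0x1A

Answer: 0x34 0x68 0xD0 0xA7 0x49 0x92 0x23 0x46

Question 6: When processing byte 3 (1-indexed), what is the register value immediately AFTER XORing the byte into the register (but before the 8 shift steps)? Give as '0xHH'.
Answer: 0x1A

Derivation:
Register before byte 3: 0xB7
Byte 3: 0xAD
0xB7 XOR 0xAD = 0x1A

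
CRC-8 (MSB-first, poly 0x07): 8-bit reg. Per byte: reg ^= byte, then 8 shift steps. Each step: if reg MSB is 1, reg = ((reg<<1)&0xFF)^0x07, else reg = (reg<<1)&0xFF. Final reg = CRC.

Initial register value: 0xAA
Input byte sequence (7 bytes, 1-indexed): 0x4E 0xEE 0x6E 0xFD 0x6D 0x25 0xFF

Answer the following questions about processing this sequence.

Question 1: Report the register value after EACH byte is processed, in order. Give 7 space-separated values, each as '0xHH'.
0xB2 0x93 0xFD 0x00 0x04 0xE7 0x48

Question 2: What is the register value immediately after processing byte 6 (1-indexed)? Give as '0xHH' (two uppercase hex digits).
Answer: 0xE7

Derivation:
After byte 1 (0x4E): reg=0xB2
After byte 2 (0xEE): reg=0x93
After byte 3 (0x6E): reg=0xFD
After byte 4 (0xFD): reg=0x00
After byte 5 (0x6D): reg=0x04
After byte 6 (0x25): reg=0xE7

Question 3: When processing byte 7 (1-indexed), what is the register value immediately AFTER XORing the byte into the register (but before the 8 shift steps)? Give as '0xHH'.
Register before byte 7: 0xE7
Byte 7: 0xFF
0xE7 XOR 0xFF = 0x18

Answer: 0x18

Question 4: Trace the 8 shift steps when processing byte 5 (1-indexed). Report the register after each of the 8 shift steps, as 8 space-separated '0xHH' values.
After byte 1 (0x4E): reg=0xB2
After byte 2 (0xEE): reg=0x93
After byte 3 (0x6E): reg=0xFD
After byte 4 (0xFD): reg=0x00
Register before byte 5: 0x00
After XOR with byte 0x6D: 0x6D

Answer: 0xDA 0xB3 0x61 0xC2 0x83 0x01 0x02 0x04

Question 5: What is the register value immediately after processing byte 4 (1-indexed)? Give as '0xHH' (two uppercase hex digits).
Answer: 0x00

Derivation:
After byte 1 (0x4E): reg=0xB2
After byte 2 (0xEE): reg=0x93
After byte 3 (0x6E): reg=0xFD
After byte 4 (0xFD): reg=0x00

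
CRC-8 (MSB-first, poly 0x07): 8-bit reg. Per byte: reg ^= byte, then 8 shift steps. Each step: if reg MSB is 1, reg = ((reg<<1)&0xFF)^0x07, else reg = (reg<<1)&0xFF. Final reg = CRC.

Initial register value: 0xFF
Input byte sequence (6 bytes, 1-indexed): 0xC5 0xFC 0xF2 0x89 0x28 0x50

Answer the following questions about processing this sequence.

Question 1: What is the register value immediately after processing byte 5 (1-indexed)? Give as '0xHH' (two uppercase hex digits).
Answer: 0x09

Derivation:
After byte 1 (0xC5): reg=0xA6
After byte 2 (0xFC): reg=0x81
After byte 3 (0xF2): reg=0x5E
After byte 4 (0x89): reg=0x2B
After byte 5 (0x28): reg=0x09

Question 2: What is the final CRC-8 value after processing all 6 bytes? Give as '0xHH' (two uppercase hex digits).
Answer: 0x88

Derivation:
After byte 1 (0xC5): reg=0xA6
After byte 2 (0xFC): reg=0x81
After byte 3 (0xF2): reg=0x5E
After byte 4 (0x89): reg=0x2B
After byte 5 (0x28): reg=0x09
After byte 6 (0x50): reg=0x88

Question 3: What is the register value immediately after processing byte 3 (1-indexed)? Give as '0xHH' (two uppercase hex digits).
After byte 1 (0xC5): reg=0xA6
After byte 2 (0xFC): reg=0x81
After byte 3 (0xF2): reg=0x5E

Answer: 0x5E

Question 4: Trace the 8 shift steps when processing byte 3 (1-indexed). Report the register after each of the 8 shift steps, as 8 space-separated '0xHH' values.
Answer: 0xE6 0xCB 0x91 0x25 0x4A 0x94 0x2F 0x5E

Derivation:
After byte 1 (0xC5): reg=0xA6
After byte 2 (0xFC): reg=0x81
Register before byte 3: 0x81
After XOR with byte 0xF2: 0x73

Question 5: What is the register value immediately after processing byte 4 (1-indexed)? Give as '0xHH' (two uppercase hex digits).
After byte 1 (0xC5): reg=0xA6
After byte 2 (0xFC): reg=0x81
After byte 3 (0xF2): reg=0x5E
After byte 4 (0x89): reg=0x2B

Answer: 0x2B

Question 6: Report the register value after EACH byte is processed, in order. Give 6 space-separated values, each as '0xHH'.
0xA6 0x81 0x5E 0x2B 0x09 0x88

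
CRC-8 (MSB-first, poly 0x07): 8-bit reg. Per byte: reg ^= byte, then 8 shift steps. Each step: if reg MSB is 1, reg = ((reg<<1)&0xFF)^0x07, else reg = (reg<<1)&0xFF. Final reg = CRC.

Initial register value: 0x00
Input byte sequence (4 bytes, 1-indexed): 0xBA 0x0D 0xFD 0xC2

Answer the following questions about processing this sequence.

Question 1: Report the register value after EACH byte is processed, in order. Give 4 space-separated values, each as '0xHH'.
0x2F 0xEE 0x79 0x28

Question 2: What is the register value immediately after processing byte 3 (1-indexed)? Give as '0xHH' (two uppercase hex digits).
After byte 1 (0xBA): reg=0x2F
After byte 2 (0x0D): reg=0xEE
After byte 3 (0xFD): reg=0x79

Answer: 0x79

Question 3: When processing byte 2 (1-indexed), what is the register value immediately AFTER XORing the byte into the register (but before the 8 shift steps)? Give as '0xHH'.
Answer: 0x22

Derivation:
Register before byte 2: 0x2F
Byte 2: 0x0D
0x2F XOR 0x0D = 0x22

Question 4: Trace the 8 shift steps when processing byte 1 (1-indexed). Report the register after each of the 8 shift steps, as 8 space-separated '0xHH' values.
Register before byte 1: 0x00
After XOR with byte 0xBA: 0xBA

Answer: 0x73 0xE6 0xCB 0x91 0x25 0x4A 0x94 0x2F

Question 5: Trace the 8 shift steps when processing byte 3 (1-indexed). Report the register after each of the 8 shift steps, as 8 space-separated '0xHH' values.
After byte 1 (0xBA): reg=0x2F
After byte 2 (0x0D): reg=0xEE
Register before byte 3: 0xEE
After XOR with byte 0xFD: 0x13

Answer: 0x26 0x4C 0x98 0x37 0x6E 0xDC 0xBF 0x79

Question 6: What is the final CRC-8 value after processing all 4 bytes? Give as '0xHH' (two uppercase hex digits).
After byte 1 (0xBA): reg=0x2F
After byte 2 (0x0D): reg=0xEE
After byte 3 (0xFD): reg=0x79
After byte 4 (0xC2): reg=0x28

Answer: 0x28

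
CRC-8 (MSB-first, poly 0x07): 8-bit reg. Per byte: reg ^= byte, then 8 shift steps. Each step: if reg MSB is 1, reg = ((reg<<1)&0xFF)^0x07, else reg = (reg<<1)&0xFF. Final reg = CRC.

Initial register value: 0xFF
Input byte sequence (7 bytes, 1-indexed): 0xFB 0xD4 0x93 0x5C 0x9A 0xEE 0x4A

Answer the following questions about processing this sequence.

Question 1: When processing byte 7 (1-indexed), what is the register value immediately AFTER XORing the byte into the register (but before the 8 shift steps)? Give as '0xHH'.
Register before byte 7: 0x13
Byte 7: 0x4A
0x13 XOR 0x4A = 0x59

Answer: 0x59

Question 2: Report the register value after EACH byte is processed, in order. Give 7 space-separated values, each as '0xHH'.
0x1C 0x76 0xB5 0x91 0x31 0x13 0x88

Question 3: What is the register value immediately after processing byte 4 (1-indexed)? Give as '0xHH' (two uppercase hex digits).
After byte 1 (0xFB): reg=0x1C
After byte 2 (0xD4): reg=0x76
After byte 3 (0x93): reg=0xB5
After byte 4 (0x5C): reg=0x91

Answer: 0x91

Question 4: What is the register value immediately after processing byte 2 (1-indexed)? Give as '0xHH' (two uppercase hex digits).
After byte 1 (0xFB): reg=0x1C
After byte 2 (0xD4): reg=0x76

Answer: 0x76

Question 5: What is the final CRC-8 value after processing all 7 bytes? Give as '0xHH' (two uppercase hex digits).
After byte 1 (0xFB): reg=0x1C
After byte 2 (0xD4): reg=0x76
After byte 3 (0x93): reg=0xB5
After byte 4 (0x5C): reg=0x91
After byte 5 (0x9A): reg=0x31
After byte 6 (0xEE): reg=0x13
After byte 7 (0x4A): reg=0x88

Answer: 0x88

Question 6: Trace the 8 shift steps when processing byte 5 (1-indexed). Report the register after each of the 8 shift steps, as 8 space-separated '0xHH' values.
After byte 1 (0xFB): reg=0x1C
After byte 2 (0xD4): reg=0x76
After byte 3 (0x93): reg=0xB5
After byte 4 (0x5C): reg=0x91
Register before byte 5: 0x91
After XOR with byte 0x9A: 0x0B

Answer: 0x16 0x2C 0x58 0xB0 0x67 0xCE 0x9B 0x31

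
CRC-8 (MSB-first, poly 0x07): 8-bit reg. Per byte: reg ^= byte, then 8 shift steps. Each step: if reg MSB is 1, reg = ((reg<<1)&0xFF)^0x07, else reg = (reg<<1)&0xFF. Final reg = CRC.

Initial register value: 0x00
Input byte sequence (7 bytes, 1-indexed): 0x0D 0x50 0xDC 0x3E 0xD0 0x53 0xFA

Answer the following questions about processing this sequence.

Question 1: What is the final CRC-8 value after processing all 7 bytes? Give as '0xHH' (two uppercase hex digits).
Answer: 0xCA

Derivation:
After byte 1 (0x0D): reg=0x23
After byte 2 (0x50): reg=0x5E
After byte 3 (0xDC): reg=0x87
After byte 4 (0x3E): reg=0x26
After byte 5 (0xD0): reg=0xCC
After byte 6 (0x53): reg=0xD4
After byte 7 (0xFA): reg=0xCA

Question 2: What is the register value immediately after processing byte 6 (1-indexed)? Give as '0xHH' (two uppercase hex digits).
Answer: 0xD4

Derivation:
After byte 1 (0x0D): reg=0x23
After byte 2 (0x50): reg=0x5E
After byte 3 (0xDC): reg=0x87
After byte 4 (0x3E): reg=0x26
After byte 5 (0xD0): reg=0xCC
After byte 6 (0x53): reg=0xD4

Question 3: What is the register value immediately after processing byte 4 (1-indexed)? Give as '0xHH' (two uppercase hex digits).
Answer: 0x26

Derivation:
After byte 1 (0x0D): reg=0x23
After byte 2 (0x50): reg=0x5E
After byte 3 (0xDC): reg=0x87
After byte 4 (0x3E): reg=0x26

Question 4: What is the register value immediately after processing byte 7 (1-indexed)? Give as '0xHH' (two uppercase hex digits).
After byte 1 (0x0D): reg=0x23
After byte 2 (0x50): reg=0x5E
After byte 3 (0xDC): reg=0x87
After byte 4 (0x3E): reg=0x26
After byte 5 (0xD0): reg=0xCC
After byte 6 (0x53): reg=0xD4
After byte 7 (0xFA): reg=0xCA

Answer: 0xCA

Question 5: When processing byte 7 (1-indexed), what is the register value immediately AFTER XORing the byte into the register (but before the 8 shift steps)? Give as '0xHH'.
Answer: 0x2E

Derivation:
Register before byte 7: 0xD4
Byte 7: 0xFA
0xD4 XOR 0xFA = 0x2E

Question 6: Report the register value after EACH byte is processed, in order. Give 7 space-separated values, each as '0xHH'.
0x23 0x5E 0x87 0x26 0xCC 0xD4 0xCA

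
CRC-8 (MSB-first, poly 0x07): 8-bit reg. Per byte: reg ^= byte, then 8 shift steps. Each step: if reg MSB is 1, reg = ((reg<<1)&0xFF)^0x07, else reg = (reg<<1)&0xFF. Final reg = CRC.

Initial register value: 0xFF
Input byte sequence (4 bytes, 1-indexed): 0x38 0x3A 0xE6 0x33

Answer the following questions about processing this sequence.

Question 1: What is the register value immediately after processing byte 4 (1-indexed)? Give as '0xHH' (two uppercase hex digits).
After byte 1 (0x38): reg=0x5B
After byte 2 (0x3A): reg=0x20
After byte 3 (0xE6): reg=0x5C
After byte 4 (0x33): reg=0x0A

Answer: 0x0A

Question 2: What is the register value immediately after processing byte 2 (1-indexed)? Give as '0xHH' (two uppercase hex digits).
After byte 1 (0x38): reg=0x5B
After byte 2 (0x3A): reg=0x20

Answer: 0x20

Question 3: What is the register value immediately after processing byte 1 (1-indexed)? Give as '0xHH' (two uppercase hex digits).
Answer: 0x5B

Derivation:
After byte 1 (0x38): reg=0x5B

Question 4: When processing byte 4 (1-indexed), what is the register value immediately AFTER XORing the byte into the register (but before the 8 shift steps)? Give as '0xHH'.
Answer: 0x6F

Derivation:
Register before byte 4: 0x5C
Byte 4: 0x33
0x5C XOR 0x33 = 0x6F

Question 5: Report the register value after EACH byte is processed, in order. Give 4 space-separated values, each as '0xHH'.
0x5B 0x20 0x5C 0x0A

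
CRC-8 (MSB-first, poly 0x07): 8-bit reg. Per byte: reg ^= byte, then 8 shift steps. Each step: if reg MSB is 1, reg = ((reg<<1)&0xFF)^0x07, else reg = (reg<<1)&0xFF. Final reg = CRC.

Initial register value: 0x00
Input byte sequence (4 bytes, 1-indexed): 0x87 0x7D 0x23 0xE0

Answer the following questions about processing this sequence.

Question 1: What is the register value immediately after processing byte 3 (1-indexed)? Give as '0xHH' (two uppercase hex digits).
Answer: 0xBF

Derivation:
After byte 1 (0x87): reg=0x9C
After byte 2 (0x7D): reg=0xA9
After byte 3 (0x23): reg=0xBF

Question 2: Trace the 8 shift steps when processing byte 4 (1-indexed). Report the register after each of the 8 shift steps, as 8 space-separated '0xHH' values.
Answer: 0xBE 0x7B 0xF6 0xEB 0xD1 0xA5 0x4D 0x9A

Derivation:
After byte 1 (0x87): reg=0x9C
After byte 2 (0x7D): reg=0xA9
After byte 3 (0x23): reg=0xBF
Register before byte 4: 0xBF
After XOR with byte 0xE0: 0x5F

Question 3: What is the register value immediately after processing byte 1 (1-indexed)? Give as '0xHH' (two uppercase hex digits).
Answer: 0x9C

Derivation:
After byte 1 (0x87): reg=0x9C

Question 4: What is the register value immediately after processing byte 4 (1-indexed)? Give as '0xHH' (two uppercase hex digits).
After byte 1 (0x87): reg=0x9C
After byte 2 (0x7D): reg=0xA9
After byte 3 (0x23): reg=0xBF
After byte 4 (0xE0): reg=0x9A

Answer: 0x9A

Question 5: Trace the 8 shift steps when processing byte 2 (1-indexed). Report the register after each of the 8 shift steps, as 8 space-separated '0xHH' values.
After byte 1 (0x87): reg=0x9C
Register before byte 2: 0x9C
After XOR with byte 0x7D: 0xE1

Answer: 0xC5 0x8D 0x1D 0x3A 0x74 0xE8 0xD7 0xA9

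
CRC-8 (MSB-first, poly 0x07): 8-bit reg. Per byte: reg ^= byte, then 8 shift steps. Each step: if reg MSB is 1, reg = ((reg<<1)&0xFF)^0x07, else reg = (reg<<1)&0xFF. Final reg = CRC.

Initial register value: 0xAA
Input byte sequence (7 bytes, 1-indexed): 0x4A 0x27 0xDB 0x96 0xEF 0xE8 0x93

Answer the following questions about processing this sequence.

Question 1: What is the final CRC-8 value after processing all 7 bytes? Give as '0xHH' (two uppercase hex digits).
Answer: 0xE8

Derivation:
After byte 1 (0x4A): reg=0xAE
After byte 2 (0x27): reg=0xB6
After byte 3 (0xDB): reg=0x04
After byte 4 (0x96): reg=0xF7
After byte 5 (0xEF): reg=0x48
After byte 6 (0xE8): reg=0x69
After byte 7 (0x93): reg=0xE8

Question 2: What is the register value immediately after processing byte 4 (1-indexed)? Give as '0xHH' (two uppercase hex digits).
Answer: 0xF7

Derivation:
After byte 1 (0x4A): reg=0xAE
After byte 2 (0x27): reg=0xB6
After byte 3 (0xDB): reg=0x04
After byte 4 (0x96): reg=0xF7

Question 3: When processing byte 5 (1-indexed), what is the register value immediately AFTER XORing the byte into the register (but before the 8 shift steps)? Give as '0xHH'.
Answer: 0x18

Derivation:
Register before byte 5: 0xF7
Byte 5: 0xEF
0xF7 XOR 0xEF = 0x18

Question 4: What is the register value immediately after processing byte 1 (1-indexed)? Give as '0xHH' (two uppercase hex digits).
After byte 1 (0x4A): reg=0xAE

Answer: 0xAE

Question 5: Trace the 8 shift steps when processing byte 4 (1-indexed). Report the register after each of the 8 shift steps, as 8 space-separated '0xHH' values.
After byte 1 (0x4A): reg=0xAE
After byte 2 (0x27): reg=0xB6
After byte 3 (0xDB): reg=0x04
Register before byte 4: 0x04
After XOR with byte 0x96: 0x92

Answer: 0x23 0x46 0x8C 0x1F 0x3E 0x7C 0xF8 0xF7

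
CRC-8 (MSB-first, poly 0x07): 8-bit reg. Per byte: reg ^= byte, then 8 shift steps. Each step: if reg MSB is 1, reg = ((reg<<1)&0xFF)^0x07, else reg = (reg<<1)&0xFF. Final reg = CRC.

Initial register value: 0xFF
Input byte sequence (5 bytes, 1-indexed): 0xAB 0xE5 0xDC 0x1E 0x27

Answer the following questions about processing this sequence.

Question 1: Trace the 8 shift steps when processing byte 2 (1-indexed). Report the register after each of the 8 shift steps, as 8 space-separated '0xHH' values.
After byte 1 (0xAB): reg=0xAB
Register before byte 2: 0xAB
After XOR with byte 0xE5: 0x4E

Answer: 0x9C 0x3F 0x7E 0xFC 0xFF 0xF9 0xF5 0xED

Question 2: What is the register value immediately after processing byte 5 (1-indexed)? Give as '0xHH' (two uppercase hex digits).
After byte 1 (0xAB): reg=0xAB
After byte 2 (0xE5): reg=0xED
After byte 3 (0xDC): reg=0x97
After byte 4 (0x1E): reg=0xB6
After byte 5 (0x27): reg=0xFE

Answer: 0xFE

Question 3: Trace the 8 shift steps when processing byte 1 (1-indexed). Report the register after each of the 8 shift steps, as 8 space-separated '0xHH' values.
Register before byte 1: 0xFF
After XOR with byte 0xAB: 0x54

Answer: 0xA8 0x57 0xAE 0x5B 0xB6 0x6B 0xD6 0xAB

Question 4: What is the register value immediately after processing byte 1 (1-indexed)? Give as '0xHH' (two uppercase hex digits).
Answer: 0xAB

Derivation:
After byte 1 (0xAB): reg=0xAB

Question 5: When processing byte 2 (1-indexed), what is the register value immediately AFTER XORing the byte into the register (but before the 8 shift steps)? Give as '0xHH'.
Answer: 0x4E

Derivation:
Register before byte 2: 0xAB
Byte 2: 0xE5
0xAB XOR 0xE5 = 0x4E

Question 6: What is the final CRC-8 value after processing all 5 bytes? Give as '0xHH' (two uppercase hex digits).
Answer: 0xFE

Derivation:
After byte 1 (0xAB): reg=0xAB
After byte 2 (0xE5): reg=0xED
After byte 3 (0xDC): reg=0x97
After byte 4 (0x1E): reg=0xB6
After byte 5 (0x27): reg=0xFE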